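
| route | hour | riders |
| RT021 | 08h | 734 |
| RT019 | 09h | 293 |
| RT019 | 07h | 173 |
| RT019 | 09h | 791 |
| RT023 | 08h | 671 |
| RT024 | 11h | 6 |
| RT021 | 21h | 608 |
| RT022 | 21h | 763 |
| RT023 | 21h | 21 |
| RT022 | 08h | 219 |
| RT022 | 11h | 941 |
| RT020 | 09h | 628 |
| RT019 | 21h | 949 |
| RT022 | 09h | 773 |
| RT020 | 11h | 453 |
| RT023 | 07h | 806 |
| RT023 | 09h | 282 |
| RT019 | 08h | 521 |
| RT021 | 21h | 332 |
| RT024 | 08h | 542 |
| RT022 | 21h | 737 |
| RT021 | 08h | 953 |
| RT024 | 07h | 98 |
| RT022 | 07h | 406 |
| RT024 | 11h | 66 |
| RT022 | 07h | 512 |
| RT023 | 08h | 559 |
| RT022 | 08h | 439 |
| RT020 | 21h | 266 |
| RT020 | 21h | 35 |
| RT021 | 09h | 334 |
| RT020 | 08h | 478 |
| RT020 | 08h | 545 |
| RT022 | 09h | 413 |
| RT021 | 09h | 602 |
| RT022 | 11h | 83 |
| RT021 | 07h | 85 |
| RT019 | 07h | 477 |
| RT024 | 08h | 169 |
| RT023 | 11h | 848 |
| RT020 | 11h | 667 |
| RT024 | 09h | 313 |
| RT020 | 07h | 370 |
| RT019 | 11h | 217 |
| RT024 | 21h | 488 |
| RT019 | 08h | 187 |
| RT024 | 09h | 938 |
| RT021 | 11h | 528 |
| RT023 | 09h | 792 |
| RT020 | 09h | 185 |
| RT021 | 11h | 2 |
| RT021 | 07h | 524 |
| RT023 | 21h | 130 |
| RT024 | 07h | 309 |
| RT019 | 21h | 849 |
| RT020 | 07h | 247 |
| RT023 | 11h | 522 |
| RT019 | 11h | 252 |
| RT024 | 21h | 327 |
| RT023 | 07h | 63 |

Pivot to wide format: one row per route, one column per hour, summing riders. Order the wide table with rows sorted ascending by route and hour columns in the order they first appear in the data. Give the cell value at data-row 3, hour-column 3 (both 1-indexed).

609

With rows sorted ascending by route, row 3 is route=RT021. hour columns in first-appearance order: 08h, 09h, 07h, 11h, 21h; column 3 is 07h.
Long rows with route=RT021, hour=07h: 85 + 524 = 609.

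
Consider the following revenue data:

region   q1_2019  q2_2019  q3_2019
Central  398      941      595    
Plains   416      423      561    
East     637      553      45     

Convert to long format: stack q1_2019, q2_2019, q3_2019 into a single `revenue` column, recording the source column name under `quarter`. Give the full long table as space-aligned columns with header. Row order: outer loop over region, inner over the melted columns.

Each (region, column) pair becomes one row: 3 × 3 = 9 rows.
For example, (Central, q1_2019) → revenue=398.

region   quarter  revenue
Central  q1_2019  398    
Central  q2_2019  941    
Central  q3_2019  595    
Plains   q1_2019  416    
Plains   q2_2019  423    
Plains   q3_2019  561    
East     q1_2019  637    
East     q2_2019  553    
East     q3_2019  45     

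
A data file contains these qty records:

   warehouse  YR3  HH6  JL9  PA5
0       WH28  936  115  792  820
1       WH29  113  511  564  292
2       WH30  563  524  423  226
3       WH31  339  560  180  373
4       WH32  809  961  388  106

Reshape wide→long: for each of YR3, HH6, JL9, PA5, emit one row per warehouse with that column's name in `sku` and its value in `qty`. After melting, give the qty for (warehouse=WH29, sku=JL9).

Unpivoting turns each (warehouse, wide-column) pair into one long row.
The wide cell at row WH29, column JL9 holds 564, so the long row (WH29, JL9) has qty=564.

564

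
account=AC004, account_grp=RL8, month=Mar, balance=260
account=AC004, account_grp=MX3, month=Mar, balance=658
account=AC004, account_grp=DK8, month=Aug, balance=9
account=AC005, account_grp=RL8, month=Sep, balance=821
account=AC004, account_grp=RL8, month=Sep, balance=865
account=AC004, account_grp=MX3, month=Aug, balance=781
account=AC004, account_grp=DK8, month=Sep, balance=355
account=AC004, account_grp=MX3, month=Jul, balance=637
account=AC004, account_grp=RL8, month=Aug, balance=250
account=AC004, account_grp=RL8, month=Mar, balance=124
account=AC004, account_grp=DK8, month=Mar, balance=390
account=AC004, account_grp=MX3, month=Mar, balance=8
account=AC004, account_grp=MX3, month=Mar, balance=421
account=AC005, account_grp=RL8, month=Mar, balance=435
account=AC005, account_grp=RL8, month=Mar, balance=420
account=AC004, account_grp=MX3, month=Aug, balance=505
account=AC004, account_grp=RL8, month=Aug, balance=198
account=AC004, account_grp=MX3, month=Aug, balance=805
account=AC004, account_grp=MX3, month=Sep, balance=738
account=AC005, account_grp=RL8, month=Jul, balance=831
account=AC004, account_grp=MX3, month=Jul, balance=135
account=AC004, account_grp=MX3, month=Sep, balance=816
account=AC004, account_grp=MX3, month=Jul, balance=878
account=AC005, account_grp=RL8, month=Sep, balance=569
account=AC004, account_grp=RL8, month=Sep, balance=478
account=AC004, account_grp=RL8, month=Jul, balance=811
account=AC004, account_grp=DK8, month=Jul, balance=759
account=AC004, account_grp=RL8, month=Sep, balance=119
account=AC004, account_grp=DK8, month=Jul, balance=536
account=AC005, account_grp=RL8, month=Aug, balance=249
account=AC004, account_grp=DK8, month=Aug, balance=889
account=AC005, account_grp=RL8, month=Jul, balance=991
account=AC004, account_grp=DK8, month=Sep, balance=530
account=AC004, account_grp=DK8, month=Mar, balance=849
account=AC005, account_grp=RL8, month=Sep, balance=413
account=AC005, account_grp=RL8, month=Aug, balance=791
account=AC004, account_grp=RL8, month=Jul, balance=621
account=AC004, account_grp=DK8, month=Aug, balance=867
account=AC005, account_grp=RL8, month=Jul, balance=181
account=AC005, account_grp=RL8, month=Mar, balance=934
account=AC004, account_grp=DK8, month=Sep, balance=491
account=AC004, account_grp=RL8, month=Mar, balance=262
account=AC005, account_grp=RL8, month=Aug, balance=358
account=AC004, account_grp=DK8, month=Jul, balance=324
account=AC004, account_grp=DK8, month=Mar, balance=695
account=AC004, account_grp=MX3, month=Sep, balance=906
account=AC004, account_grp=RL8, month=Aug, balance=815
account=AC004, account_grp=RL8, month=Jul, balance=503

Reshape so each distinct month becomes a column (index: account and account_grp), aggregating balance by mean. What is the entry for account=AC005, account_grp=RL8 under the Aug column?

466

Rows with account=AC005, account_grp=RL8 and month=Aug: balance values are 249, 791, 358.
(249 + 791 + 358) / 3 = 466.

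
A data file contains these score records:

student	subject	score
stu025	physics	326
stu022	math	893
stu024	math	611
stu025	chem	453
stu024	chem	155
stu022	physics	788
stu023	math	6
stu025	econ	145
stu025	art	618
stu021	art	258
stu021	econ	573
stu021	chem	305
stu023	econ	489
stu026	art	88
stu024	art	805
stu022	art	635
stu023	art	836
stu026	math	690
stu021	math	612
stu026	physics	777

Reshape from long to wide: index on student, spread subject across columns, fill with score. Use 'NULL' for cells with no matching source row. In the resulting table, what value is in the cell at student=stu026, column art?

88

The long row with student=stu026, subject=art has score=88.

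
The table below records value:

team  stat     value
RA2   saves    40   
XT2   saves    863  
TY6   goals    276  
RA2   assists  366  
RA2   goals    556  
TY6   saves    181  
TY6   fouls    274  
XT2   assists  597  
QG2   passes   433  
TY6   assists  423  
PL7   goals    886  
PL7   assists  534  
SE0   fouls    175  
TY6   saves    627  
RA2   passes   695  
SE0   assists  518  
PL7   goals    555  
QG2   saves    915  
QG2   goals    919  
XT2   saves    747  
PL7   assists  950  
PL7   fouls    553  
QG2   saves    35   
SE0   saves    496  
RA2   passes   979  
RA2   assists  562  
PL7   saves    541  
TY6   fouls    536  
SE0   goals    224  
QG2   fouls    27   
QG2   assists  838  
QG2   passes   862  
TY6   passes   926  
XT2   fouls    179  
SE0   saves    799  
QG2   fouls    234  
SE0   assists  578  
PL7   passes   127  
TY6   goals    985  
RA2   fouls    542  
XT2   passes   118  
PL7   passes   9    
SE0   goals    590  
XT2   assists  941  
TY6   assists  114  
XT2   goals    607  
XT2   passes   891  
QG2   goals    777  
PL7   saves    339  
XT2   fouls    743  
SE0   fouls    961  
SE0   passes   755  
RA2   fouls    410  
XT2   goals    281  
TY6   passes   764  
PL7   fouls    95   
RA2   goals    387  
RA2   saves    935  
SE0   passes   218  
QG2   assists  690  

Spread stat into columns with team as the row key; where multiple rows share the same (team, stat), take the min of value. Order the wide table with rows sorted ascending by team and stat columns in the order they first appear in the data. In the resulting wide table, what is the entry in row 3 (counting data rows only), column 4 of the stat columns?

410

With rows sorted ascending by team, row 3 is team=RA2. stat columns in first-appearance order: saves, goals, assists, fouls, passes; column 4 is fouls.
Long rows with team=RA2, stat=fouls: min(542, 410) = 410.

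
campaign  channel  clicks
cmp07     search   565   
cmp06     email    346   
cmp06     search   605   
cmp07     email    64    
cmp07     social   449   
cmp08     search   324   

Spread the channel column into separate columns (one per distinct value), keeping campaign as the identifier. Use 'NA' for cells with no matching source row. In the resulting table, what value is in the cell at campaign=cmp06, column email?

The long row with campaign=cmp06, channel=email has clicks=346.

346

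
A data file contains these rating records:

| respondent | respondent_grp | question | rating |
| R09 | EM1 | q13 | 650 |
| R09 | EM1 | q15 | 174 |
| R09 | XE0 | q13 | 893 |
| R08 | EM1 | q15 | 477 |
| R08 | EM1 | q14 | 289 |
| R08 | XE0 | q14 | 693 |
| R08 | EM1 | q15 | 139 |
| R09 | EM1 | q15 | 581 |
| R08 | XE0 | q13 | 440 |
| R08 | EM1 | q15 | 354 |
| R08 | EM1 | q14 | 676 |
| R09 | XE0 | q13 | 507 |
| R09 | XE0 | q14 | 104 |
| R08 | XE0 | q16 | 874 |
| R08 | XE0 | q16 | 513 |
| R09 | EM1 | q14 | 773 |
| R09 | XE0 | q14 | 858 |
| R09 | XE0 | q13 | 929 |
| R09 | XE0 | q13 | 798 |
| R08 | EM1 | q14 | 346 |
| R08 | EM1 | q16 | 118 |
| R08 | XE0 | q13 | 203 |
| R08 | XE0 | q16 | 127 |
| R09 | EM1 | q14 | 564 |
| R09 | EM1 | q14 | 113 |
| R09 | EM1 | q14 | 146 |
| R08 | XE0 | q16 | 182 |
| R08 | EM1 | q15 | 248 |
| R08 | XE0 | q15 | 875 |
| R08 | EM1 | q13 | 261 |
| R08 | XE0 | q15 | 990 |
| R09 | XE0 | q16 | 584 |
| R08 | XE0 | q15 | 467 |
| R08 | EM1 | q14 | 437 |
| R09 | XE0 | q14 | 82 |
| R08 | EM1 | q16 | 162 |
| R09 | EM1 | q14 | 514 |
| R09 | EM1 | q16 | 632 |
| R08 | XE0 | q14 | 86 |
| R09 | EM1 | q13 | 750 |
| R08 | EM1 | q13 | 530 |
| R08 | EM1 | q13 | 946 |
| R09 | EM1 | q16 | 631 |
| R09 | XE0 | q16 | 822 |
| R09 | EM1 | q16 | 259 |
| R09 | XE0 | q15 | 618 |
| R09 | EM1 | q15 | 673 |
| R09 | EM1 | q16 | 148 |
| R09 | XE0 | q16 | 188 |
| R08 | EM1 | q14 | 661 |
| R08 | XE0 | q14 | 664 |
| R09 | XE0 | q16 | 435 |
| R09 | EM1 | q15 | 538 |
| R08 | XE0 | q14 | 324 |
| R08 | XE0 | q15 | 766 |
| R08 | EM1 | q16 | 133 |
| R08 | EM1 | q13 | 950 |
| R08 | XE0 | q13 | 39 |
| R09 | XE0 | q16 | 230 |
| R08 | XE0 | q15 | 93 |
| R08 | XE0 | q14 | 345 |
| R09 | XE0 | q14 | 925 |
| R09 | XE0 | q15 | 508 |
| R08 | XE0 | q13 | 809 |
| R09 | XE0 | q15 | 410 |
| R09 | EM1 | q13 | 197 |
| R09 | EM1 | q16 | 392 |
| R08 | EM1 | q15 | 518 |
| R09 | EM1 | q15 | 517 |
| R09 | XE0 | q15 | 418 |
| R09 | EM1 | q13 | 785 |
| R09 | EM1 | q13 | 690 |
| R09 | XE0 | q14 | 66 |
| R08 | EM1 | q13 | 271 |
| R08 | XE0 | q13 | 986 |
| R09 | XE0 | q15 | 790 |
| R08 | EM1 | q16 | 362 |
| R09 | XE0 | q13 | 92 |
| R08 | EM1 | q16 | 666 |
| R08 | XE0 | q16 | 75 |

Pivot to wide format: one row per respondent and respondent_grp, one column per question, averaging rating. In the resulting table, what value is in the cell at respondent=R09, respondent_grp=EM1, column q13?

614.40

Rows with respondent=R09, respondent_grp=EM1 and question=q13: rating values are 650, 750, 197, 785, 690.
(650 + 750 + 197 + 785 + 690) / 5 = 614.40.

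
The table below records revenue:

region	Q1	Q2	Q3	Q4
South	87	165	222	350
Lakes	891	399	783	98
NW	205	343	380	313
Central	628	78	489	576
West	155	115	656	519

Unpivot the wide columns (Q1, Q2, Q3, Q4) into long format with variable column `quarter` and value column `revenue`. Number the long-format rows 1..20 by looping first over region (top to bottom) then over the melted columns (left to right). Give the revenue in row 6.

20 rows total (5 × 4). Row 6: index ⌊(6-1)/4⌋ = 1 into region → Lakes; (6-1) mod 4 = 1 into the melted columns → Q2.
So row 6 is (Lakes, Q2, 399); revenue = 399.

399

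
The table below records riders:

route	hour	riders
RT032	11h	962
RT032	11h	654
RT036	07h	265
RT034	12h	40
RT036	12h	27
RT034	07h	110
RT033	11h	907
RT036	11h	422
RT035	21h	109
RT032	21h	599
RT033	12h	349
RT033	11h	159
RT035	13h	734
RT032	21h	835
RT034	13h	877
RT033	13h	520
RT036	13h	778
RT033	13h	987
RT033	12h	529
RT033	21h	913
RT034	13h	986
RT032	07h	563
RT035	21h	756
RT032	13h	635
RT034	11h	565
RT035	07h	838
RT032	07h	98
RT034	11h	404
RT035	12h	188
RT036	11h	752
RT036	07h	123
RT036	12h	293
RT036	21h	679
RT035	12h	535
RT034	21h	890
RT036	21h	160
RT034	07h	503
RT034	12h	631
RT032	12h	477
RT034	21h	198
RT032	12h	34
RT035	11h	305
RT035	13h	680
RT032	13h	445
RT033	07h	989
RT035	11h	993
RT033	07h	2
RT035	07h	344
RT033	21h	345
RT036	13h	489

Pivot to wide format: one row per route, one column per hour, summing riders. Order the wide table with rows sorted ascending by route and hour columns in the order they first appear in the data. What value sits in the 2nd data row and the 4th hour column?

1258

With rows sorted ascending by route, row 2 is route=RT033. hour columns in first-appearance order: 11h, 07h, 12h, 21h, 13h; column 4 is 21h.
Long rows with route=RT033, hour=21h: 913 + 345 = 1258.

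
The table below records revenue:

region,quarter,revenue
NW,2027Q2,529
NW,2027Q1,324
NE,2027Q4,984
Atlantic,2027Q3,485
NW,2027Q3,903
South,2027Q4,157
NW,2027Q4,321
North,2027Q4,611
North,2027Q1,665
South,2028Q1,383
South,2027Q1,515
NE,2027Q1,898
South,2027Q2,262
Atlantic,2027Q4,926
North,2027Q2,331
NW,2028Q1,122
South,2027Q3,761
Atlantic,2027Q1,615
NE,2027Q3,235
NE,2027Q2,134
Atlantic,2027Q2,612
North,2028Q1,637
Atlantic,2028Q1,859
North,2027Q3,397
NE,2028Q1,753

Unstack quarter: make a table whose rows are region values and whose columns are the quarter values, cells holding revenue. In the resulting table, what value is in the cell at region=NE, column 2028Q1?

753

Wide layout: rows indexed by region, columns are the 5 distinct quarter values (2027Q2, 2027Q1, 2027Q4, 2027Q3, 2028Q1).
Cell (region=NE, quarter=2028Q1) draws from the long row where region=NE and quarter=2028Q1, which has revenue=753.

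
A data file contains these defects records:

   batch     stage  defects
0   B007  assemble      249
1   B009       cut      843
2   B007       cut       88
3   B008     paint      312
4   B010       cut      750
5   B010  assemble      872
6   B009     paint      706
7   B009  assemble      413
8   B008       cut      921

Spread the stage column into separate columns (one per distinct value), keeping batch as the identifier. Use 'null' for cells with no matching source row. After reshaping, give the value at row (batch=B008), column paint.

312

The long row with batch=B008, stage=paint has defects=312.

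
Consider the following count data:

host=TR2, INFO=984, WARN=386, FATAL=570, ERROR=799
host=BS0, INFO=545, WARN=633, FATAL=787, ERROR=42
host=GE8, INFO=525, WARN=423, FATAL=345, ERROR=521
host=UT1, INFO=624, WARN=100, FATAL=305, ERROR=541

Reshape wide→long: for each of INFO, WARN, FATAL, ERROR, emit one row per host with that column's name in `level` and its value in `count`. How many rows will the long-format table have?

4 host values × 4 melted columns = 16 rows.

16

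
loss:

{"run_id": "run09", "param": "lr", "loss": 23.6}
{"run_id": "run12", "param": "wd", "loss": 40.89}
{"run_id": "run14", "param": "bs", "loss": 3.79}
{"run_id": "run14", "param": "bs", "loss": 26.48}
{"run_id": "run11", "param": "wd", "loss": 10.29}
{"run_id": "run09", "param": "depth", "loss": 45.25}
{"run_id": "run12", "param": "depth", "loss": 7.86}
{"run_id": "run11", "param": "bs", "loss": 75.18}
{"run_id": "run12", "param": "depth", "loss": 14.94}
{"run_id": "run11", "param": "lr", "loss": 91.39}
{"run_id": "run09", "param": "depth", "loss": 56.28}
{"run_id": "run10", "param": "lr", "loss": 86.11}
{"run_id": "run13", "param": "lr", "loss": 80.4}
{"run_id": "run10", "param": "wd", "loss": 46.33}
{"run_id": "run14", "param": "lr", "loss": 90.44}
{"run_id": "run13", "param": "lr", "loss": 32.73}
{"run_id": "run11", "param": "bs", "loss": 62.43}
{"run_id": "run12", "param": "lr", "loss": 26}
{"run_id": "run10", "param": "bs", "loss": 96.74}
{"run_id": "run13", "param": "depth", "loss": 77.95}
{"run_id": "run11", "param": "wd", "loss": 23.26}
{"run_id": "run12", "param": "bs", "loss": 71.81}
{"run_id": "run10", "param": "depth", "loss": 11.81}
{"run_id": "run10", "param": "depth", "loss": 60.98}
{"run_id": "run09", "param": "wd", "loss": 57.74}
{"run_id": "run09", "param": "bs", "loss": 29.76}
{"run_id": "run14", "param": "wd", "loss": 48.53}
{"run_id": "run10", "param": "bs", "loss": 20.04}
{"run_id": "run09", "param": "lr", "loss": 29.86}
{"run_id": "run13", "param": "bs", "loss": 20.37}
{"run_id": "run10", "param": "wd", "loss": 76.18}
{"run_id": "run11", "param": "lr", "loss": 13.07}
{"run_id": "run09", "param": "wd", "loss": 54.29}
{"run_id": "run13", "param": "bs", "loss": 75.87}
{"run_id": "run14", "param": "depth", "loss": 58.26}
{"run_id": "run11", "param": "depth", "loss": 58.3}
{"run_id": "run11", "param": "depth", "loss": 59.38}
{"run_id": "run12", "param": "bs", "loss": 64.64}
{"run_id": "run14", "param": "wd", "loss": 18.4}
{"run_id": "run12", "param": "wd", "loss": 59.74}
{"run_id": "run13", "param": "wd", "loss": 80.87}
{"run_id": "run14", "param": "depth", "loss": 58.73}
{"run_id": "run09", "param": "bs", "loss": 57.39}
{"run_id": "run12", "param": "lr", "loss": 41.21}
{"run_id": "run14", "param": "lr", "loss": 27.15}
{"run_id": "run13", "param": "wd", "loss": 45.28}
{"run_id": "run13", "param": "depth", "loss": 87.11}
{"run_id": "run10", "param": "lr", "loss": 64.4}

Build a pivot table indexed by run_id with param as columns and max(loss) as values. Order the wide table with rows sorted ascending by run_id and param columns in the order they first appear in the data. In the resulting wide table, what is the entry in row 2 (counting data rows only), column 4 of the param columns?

60.98

With rows sorted ascending by run_id, row 2 is run_id=run10. param columns in first-appearance order: lr, wd, bs, depth; column 4 is depth.
Long rows with run_id=run10, param=depth: max(11.81, 60.98) = 60.98.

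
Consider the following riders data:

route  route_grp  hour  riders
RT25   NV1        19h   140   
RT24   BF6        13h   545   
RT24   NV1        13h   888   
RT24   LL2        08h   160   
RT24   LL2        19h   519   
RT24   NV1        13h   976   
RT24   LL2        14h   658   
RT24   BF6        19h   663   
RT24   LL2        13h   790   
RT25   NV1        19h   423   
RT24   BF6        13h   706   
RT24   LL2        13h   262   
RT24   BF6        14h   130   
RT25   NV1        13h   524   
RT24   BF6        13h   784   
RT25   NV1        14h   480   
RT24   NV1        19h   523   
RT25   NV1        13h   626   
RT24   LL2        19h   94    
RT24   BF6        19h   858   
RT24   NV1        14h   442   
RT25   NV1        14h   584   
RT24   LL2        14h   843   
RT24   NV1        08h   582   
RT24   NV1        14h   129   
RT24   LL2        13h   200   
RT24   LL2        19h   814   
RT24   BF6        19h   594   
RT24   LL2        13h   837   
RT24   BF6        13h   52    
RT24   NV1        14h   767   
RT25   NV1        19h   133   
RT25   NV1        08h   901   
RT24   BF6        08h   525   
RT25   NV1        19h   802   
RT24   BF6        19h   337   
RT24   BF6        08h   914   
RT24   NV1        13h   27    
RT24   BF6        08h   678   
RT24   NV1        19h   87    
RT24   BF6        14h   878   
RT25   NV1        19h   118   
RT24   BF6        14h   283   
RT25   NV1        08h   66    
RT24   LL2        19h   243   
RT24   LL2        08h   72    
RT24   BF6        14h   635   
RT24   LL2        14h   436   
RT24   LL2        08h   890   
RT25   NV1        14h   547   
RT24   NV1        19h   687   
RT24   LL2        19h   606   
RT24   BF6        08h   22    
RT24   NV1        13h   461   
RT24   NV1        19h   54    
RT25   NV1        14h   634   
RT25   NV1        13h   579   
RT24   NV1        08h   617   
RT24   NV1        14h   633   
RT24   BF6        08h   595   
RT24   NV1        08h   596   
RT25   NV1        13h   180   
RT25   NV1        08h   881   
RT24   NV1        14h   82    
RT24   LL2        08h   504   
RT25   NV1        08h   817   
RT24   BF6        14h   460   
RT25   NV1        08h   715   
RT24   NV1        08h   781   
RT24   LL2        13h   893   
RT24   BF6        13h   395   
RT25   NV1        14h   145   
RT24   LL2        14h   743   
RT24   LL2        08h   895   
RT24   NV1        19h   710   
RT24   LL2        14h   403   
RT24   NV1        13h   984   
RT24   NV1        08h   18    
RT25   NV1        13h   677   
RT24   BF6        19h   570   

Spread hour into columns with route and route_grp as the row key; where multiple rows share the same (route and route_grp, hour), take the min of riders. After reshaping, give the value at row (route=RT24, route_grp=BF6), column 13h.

Rows with route=RT24, route_grp=BF6 and hour=13h: riders values are 545, 706, 784, 52, 395.
min(545, 706, 784, 52, 395) = 52.

52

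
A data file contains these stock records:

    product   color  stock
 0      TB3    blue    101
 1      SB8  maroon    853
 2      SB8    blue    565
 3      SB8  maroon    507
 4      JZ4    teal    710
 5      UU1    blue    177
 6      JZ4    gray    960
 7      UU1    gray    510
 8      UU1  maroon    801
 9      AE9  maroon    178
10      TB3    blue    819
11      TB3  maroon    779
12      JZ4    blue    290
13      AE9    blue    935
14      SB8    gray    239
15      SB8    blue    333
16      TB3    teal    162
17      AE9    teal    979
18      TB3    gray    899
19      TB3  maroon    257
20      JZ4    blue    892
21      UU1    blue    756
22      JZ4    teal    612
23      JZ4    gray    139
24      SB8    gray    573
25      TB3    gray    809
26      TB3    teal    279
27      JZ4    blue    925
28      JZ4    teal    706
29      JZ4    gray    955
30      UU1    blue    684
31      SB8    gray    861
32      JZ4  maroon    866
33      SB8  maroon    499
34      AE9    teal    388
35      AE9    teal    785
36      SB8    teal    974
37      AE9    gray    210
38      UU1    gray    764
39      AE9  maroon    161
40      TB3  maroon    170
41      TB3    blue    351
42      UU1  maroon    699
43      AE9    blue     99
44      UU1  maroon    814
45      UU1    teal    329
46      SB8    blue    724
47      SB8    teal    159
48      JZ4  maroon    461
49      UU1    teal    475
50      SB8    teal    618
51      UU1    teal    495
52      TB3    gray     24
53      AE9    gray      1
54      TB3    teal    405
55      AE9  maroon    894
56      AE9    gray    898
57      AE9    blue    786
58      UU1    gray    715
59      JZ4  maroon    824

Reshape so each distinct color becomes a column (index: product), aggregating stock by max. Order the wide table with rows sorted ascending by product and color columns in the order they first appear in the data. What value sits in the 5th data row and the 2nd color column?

814

With rows sorted ascending by product, row 5 is product=UU1. color columns in first-appearance order: blue, maroon, teal, gray; column 2 is maroon.
Long rows with product=UU1, color=maroon: max(801, 699, 814) = 814.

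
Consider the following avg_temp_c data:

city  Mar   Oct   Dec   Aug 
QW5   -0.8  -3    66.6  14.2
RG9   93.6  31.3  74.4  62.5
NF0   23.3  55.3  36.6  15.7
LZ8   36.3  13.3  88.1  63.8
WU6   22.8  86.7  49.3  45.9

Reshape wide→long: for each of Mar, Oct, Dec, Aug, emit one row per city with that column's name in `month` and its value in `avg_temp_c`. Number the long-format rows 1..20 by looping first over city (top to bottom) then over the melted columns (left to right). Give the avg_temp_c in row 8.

62.5

20 rows total (5 × 4). Row 8: index ⌊(8-1)/4⌋ = 1 into city → RG9; (8-1) mod 4 = 3 into the melted columns → Aug.
So row 8 is (RG9, Aug, 62.5); avg_temp_c = 62.5.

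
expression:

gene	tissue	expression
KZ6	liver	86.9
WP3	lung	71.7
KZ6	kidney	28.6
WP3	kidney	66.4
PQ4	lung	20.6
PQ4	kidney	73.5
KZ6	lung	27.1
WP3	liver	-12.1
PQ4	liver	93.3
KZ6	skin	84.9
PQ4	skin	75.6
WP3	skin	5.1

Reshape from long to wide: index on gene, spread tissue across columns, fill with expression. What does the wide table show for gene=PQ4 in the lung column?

20.6

Wide layout: rows indexed by gene, columns are the 4 distinct tissue values (liver, lung, kidney, skin).
Cell (gene=PQ4, tissue=lung) draws from the long row where gene=PQ4 and tissue=lung, which has expression=20.6.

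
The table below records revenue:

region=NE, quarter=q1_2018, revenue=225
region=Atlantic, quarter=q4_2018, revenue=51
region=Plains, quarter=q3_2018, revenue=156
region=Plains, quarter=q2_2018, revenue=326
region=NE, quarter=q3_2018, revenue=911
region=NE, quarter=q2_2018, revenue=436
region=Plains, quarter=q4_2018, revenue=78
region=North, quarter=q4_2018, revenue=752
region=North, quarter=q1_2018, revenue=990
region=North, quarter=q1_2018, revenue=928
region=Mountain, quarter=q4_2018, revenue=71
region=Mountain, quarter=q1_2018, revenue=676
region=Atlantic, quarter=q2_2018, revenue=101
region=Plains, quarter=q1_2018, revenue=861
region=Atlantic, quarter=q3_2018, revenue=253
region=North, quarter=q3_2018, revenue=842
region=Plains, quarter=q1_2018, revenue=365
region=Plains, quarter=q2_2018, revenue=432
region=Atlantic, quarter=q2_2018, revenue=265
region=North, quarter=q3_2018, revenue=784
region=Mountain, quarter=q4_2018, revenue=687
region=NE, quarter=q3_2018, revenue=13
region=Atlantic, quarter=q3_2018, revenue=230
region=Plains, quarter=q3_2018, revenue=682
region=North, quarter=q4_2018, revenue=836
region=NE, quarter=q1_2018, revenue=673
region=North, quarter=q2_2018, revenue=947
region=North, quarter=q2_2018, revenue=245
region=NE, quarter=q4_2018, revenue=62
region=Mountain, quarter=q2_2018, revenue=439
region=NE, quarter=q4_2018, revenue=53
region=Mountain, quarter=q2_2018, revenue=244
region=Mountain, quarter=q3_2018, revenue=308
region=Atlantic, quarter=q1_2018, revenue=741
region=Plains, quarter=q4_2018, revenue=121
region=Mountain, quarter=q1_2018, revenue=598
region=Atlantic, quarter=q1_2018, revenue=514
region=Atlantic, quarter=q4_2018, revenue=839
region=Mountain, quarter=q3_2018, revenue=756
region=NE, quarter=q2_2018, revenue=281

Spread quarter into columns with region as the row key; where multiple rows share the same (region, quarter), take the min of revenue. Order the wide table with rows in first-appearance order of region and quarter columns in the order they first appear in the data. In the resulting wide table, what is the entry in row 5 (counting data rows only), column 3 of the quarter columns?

308

With rows in first-appearance order of region, row 5 is region=Mountain. quarter columns in first-appearance order: q1_2018, q4_2018, q3_2018, q2_2018; column 3 is q3_2018.
Long rows with region=Mountain, quarter=q3_2018: min(308, 756) = 308.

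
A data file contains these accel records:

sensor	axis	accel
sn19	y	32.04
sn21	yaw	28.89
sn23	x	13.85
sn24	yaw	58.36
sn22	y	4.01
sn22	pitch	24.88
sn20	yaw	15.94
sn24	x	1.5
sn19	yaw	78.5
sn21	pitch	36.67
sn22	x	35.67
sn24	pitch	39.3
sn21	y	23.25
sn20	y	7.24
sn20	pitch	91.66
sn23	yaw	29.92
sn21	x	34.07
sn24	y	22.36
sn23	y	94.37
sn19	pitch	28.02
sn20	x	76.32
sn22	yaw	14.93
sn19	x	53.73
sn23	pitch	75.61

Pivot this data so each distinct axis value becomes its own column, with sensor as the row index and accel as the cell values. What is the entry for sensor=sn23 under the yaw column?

29.92

Wide layout: rows indexed by sensor, columns are the 4 distinct axis values (y, yaw, x, pitch).
Cell (sensor=sn23, axis=yaw) draws from the long row where sensor=sn23 and axis=yaw, which has accel=29.92.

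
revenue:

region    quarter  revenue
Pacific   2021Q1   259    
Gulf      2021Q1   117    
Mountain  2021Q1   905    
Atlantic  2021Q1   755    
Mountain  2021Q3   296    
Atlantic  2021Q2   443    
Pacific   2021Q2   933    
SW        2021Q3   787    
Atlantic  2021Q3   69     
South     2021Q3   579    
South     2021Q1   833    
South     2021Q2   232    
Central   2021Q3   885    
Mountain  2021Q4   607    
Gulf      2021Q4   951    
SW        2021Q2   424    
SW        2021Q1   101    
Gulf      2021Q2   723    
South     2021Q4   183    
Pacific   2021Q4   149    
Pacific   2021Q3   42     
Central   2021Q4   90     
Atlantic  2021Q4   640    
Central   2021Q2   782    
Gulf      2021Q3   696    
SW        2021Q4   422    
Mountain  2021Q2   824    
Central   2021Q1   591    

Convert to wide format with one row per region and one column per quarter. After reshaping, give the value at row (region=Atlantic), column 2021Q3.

69

Wide layout: rows indexed by region, columns are the 4 distinct quarter values (2021Q1, 2021Q3, 2021Q2, 2021Q4).
Cell (region=Atlantic, quarter=2021Q3) draws from the long row where region=Atlantic and quarter=2021Q3, which has revenue=69.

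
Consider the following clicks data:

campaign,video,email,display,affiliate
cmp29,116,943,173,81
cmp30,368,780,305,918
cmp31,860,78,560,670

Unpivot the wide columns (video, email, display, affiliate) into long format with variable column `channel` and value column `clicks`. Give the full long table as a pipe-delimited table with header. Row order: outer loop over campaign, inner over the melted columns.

| campaign | channel | clicks |
| cmp29 | video | 116 |
| cmp29 | email | 943 |
| cmp29 | display | 173 |
| cmp29 | affiliate | 81 |
| cmp30 | video | 368 |
| cmp30 | email | 780 |
| cmp30 | display | 305 |
| cmp30 | affiliate | 918 |
| cmp31 | video | 860 |
| cmp31 | email | 78 |
| cmp31 | display | 560 |
| cmp31 | affiliate | 670 |

Each (campaign, column) pair becomes one row: 3 × 4 = 12 rows.
For example, (cmp29, video) → clicks=116.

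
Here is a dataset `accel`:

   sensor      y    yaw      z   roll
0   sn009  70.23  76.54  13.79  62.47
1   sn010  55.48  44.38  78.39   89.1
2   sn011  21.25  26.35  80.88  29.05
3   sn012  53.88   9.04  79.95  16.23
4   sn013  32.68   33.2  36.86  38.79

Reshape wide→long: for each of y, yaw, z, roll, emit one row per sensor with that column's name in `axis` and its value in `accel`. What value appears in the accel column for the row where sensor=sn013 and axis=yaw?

Unpivoting turns each (sensor, wide-column) pair into one long row.
The wide cell at row sn013, column yaw holds 33.2, so the long row (sn013, yaw) has accel=33.2.

33.2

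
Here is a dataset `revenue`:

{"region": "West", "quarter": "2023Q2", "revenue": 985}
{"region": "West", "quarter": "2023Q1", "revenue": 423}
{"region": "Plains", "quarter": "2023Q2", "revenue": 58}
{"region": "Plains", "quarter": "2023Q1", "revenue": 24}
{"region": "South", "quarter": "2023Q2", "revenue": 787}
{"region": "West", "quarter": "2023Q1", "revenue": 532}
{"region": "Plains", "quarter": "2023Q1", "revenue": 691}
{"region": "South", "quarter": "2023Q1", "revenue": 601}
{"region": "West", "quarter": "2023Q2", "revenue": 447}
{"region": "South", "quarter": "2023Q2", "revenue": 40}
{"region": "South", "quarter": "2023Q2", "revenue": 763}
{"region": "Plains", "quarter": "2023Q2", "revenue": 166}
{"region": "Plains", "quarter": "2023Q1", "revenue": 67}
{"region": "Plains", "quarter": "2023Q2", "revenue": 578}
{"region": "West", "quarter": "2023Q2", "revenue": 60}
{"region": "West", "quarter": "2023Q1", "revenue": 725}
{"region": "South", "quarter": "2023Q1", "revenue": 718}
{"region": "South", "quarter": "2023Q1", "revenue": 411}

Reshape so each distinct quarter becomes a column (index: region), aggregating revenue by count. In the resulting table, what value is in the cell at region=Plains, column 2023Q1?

Rows with region=Plains and quarter=2023Q1: revenue values are 24, 691, 67.
3 rows match — count = 3.

3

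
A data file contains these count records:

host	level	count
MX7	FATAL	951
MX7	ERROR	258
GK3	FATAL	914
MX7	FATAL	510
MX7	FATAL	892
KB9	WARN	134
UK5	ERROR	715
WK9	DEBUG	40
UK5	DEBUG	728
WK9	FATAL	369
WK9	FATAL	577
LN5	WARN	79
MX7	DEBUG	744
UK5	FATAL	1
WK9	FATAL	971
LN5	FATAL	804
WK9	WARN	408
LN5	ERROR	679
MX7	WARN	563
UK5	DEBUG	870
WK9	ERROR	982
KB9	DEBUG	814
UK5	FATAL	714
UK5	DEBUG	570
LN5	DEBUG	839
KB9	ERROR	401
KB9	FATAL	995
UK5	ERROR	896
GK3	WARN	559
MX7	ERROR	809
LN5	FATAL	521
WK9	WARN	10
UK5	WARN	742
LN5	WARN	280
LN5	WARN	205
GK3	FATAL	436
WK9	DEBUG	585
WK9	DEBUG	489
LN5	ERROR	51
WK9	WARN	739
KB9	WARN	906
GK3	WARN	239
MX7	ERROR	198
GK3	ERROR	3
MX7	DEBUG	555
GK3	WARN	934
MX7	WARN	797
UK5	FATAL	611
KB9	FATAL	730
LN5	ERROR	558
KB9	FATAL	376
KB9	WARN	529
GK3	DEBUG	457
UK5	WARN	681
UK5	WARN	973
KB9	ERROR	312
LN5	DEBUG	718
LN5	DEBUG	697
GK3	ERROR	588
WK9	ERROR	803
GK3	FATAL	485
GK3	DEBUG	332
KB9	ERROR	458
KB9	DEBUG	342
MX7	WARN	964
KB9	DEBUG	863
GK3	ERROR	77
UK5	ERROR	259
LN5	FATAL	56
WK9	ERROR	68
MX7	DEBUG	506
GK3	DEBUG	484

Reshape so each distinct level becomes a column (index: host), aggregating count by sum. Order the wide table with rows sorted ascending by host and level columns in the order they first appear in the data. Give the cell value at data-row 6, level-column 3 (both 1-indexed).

With rows sorted ascending by host, row 6 is host=WK9. level columns in first-appearance order: FATAL, ERROR, WARN, DEBUG; column 3 is WARN.
Long rows with host=WK9, level=WARN: 408 + 10 + 739 = 1157.

1157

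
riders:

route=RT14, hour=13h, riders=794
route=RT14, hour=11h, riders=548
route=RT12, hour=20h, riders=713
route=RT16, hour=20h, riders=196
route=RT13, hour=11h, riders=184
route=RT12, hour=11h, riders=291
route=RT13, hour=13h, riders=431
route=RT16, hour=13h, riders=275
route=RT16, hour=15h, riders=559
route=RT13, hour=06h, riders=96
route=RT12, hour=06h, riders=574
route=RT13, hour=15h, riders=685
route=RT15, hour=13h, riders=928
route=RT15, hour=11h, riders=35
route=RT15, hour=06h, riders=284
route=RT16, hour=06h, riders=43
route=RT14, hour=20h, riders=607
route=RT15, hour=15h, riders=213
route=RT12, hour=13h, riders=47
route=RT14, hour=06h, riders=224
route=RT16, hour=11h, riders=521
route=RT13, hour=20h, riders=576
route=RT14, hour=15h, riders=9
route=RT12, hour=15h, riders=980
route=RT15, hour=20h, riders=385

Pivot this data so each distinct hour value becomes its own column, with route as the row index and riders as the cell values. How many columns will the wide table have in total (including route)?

6

1 column for route plus 5 distinct hour values → 6 columns.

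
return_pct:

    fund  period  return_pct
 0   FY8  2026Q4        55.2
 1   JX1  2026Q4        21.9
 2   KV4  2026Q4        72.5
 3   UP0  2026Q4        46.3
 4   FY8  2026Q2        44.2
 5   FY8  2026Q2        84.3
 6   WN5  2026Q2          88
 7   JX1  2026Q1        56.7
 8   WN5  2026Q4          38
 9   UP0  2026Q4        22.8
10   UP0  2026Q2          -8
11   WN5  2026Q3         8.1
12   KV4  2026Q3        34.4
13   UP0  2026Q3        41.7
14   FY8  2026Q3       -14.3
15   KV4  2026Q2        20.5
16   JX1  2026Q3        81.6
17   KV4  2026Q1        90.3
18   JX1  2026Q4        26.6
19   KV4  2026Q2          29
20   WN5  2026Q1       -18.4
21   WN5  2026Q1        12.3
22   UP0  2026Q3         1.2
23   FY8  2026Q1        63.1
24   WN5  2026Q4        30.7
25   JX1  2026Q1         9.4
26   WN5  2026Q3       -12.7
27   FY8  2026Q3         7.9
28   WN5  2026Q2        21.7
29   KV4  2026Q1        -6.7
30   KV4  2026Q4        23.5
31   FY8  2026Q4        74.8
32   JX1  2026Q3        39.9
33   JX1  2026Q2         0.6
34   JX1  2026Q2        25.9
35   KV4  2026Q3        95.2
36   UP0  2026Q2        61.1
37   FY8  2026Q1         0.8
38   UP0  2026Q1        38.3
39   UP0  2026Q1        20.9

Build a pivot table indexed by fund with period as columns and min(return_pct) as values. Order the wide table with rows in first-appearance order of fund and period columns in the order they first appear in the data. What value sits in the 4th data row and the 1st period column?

With rows in first-appearance order of fund, row 4 is fund=UP0. period columns in first-appearance order: 2026Q4, 2026Q2, 2026Q1, 2026Q3; column 1 is 2026Q4.
Long rows with fund=UP0, period=2026Q4: min(46.3, 22.8) = 22.8.

22.8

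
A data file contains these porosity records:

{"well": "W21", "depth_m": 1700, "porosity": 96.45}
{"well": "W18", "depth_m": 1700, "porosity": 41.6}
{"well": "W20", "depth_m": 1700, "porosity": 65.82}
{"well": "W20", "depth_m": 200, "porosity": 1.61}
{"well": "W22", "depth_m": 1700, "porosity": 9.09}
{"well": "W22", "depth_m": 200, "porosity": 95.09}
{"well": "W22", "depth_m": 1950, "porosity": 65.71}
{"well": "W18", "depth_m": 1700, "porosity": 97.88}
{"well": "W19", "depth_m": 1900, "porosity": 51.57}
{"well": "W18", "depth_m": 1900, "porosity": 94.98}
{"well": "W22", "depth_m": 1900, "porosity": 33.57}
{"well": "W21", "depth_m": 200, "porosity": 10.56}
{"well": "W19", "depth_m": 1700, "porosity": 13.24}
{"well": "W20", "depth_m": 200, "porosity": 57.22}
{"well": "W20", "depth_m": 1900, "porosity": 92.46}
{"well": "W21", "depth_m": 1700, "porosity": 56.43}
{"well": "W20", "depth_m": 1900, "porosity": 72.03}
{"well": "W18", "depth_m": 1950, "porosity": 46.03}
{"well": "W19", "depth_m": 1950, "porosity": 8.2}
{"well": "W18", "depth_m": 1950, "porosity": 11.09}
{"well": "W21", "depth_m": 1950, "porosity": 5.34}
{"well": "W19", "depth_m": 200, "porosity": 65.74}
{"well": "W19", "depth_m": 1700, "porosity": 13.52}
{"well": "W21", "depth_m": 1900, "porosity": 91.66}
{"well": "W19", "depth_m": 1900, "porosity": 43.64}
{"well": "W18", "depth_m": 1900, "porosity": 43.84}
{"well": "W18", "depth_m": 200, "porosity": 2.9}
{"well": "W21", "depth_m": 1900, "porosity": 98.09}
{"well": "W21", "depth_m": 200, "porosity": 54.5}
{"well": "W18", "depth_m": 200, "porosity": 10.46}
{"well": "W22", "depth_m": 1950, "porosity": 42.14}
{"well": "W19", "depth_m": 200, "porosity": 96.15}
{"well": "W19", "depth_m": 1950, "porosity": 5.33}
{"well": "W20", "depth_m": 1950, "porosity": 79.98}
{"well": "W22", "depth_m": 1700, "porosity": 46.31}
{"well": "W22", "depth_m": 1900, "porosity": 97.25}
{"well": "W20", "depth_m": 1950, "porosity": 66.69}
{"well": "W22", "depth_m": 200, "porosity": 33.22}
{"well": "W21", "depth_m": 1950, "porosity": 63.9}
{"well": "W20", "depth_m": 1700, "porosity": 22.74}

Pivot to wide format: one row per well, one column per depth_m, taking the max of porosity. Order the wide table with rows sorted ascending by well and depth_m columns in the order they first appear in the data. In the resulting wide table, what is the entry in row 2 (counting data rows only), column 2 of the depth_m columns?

96.15

With rows sorted ascending by well, row 2 is well=W19. depth_m columns in first-appearance order: 1700, 200, 1950, 1900; column 2 is 200.
Long rows with well=W19, depth_m=200: max(65.74, 96.15) = 96.15.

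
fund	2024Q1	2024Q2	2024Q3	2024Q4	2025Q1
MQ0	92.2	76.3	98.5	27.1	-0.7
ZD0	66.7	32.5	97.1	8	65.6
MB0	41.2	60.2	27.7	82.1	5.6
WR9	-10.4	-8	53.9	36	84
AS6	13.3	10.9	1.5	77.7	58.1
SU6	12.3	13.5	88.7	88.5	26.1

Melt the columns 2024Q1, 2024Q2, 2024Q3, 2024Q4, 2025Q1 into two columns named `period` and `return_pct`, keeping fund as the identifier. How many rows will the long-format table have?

30

6 fund values × 5 melted columns = 30 rows.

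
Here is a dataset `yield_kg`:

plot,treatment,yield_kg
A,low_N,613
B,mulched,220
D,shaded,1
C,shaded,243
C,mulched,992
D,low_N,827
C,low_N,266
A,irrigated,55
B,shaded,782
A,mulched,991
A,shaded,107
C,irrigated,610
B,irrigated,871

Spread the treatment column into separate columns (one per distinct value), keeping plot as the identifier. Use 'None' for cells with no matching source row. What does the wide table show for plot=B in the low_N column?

None

No long-format row has plot=B and treatment=low_N, so the cell is None.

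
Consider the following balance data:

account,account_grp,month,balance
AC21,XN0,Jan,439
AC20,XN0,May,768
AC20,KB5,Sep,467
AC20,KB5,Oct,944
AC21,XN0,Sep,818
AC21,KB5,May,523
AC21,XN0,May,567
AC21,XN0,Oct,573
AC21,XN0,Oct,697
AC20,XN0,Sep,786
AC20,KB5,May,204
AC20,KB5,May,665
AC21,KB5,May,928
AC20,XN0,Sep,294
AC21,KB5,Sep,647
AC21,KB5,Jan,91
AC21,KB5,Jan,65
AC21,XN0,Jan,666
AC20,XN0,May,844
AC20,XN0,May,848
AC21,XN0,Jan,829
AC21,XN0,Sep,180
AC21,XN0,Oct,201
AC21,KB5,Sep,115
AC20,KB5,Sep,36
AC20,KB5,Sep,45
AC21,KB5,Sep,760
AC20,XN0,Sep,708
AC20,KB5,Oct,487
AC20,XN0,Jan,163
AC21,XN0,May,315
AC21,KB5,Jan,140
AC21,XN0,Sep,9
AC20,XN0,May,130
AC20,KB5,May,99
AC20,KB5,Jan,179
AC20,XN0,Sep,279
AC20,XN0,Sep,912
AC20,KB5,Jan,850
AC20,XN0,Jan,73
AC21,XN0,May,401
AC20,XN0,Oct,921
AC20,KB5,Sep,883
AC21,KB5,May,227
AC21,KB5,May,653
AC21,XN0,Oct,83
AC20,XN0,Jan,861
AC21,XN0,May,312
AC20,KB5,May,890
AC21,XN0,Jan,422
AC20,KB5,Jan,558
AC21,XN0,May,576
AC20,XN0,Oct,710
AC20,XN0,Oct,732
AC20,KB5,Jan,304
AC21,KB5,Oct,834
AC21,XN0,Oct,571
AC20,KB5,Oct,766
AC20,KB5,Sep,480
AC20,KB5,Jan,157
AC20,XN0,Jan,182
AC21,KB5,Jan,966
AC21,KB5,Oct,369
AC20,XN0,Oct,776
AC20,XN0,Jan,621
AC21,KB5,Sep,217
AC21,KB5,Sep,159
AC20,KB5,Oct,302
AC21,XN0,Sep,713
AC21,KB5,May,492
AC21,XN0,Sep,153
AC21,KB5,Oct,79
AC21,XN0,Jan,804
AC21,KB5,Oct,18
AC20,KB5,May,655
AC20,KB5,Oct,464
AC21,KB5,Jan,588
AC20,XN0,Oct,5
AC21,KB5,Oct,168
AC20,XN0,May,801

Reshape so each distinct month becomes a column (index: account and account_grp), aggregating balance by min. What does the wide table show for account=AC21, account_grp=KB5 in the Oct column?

18

Rows with account=AC21, account_grp=KB5 and month=Oct: balance values are 834, 369, 79, 18, 168.
min(834, 369, 79, 18, 168) = 18.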